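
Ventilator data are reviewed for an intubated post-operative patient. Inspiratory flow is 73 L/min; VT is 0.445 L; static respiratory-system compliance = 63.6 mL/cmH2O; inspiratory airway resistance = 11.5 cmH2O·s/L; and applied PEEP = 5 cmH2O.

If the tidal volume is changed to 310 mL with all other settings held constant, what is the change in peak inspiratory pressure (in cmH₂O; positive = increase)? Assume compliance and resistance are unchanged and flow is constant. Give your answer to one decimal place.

PIP = Vt/C + R·V̇ + PEEP (constant-flow equation of motion).
Only the elastic term changes: ΔPIP = ΔVt / C = (310 − 445) / 63.6 = -2.123 cmH2O.

-2.1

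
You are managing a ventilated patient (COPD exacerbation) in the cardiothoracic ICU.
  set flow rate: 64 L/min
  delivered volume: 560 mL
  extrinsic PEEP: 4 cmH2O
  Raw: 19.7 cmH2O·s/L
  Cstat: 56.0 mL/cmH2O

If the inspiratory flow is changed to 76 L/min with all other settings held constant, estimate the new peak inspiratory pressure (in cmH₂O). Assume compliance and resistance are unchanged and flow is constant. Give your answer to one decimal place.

Flow: 64 L/min ÷ 60 = 1.0667 L/s.
New flow: 76 L/min ÷ 60 = 1.2667 L/s.
PIP = Vt/C + R·V̇ + PEEP (constant-flow equation of motion).
Only the resistive term changes: ΔPIP = R × ΔV̇ = 19.7 × (1.2667 − 1.0667) = 19.7 × 0.2 = 3.94 cmH2O.
Original PIP = 560/56.0 + 19.7×1.0667 + 4 = 35.014 cmH2O; new PIP = 35.014 + (3.94) = 38.954 cmH2O.

39.0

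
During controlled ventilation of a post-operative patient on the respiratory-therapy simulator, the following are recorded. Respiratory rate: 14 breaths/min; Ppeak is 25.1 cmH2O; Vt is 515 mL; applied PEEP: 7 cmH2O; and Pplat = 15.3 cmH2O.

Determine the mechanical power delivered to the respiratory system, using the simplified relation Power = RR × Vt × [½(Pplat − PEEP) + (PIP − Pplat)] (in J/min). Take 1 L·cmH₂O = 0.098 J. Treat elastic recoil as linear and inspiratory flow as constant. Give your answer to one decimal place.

9.9

Per-breath work = Vt × [½(Pplat−PEEP) + (PIP−Pplat)] = 0.515 × [0.5×8.3 + 9.8] = 0.515 × 13.95 = 7.184 L·cmH2O.
Power = 14 × 7.184 = 100.58 L·cmH2O/min.
× 0.098 J/(L·cmH2O) → 9.857 J/min.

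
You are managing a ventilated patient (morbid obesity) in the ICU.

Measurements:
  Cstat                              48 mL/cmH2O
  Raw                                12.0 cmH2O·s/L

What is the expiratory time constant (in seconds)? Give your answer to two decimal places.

0.58

τ = R × C = 12.0 × 48 mL/cmH2O = 12.0 × 0.048 L/cmH2O = 0.576 s.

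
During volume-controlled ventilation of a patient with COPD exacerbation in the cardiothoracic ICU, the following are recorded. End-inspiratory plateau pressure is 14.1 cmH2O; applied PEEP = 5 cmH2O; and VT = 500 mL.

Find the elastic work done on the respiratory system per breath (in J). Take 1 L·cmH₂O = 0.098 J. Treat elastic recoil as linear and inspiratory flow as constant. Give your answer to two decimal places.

0.22

Elastic work ≈ ½ × (Pplat − PEEP) × Vt = 0.5 × (14.1 − 5) × 0.500 L = 0.5 × 9.1 × 0.500 = 2.275 L·cmH2O.
× 0.098 J/(L·cmH2O) → 0.223 J.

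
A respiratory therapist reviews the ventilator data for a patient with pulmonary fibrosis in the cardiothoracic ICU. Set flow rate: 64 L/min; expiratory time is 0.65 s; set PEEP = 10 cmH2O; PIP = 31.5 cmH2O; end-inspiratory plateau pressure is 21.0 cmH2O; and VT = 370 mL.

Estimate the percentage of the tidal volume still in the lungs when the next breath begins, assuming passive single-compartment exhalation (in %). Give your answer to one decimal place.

Flow: 64 L/min ÷ 60 = 1.0667 L/s.
R = (PIP − Pplat)/V̇ = (31.5 − 21.0) / 1.0667 = 10.5/1.0667 = 9.843 cmH2O·s/L.
C = Vt/(Pplat − PEEP) = 370.0 / (21.0 − 10) = 370.0/11.0 = 33.636 mL/cmH2O.
τ = R × C = 9.843 × 0.03364 L/cmH2O = 0.3311 s.
Fraction remaining at end-expiration = e^(−Te/τ) = e^(−0.65/0.3311) = 0.1404 → 14.04%.

14.0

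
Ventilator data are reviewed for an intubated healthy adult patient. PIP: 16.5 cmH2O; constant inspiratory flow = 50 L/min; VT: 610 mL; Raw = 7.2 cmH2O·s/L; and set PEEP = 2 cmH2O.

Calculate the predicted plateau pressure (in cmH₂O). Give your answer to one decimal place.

10.5

Flow: 50 L/min ÷ 60 = 0.8333 L/s.
Pplat = PIP − Raw × flow = 16.5 − 7.2 × 0.8333 = 16.5 − 6.0 = 10.5 cmH2O.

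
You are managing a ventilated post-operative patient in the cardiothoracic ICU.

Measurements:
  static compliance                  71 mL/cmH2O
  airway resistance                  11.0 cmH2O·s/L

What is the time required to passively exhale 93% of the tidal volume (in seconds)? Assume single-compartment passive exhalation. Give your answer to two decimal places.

τ = R × C = 11.0 × 71 mL/cmH2O = 11.0 × 0.071 L/cmH2O = 0.781 s.
Exhaled fraction f = 1 − e^(−t/τ) → t = −τ·ln(1 − f) = −0.781·ln(0.07) = 2.077 s.

2.08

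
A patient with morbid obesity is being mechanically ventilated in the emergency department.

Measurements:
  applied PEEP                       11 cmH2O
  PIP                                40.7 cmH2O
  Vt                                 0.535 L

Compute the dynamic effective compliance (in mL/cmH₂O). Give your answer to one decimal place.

Dynamic compliance = Vt / (PIP − PEEP) = 535 / (40.7 − 11) = 535 / 29.7 = 18.013 mL/cmH2O.

18.0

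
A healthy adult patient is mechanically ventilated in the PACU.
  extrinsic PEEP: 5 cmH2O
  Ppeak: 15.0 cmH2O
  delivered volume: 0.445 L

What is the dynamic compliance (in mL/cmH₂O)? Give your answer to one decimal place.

Dynamic compliance = Vt / (PIP − PEEP) = 445 / (15.0 − 5) = 445 / 10.0 = 44.5 mL/cmH2O.

44.5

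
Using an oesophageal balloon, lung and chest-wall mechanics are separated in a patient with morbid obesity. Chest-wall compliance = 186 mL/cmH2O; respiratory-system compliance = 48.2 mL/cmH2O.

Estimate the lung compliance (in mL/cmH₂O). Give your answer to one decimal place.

1/CL = 1/Crs − 1/Ccw.
1/CL = 1/48.2 − 1/186 = 0.01537.
CL = 65.062 mL/cmH2O.

65.1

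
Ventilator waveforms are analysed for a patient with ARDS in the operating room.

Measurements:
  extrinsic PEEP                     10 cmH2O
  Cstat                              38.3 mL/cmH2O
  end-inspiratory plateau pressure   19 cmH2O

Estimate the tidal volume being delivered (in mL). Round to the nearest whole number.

Vt = Cstat × (Pplat − PEEP) = 38.3 × (19 − 10) = 38.3 × 9.0 = 344.7 mL.

345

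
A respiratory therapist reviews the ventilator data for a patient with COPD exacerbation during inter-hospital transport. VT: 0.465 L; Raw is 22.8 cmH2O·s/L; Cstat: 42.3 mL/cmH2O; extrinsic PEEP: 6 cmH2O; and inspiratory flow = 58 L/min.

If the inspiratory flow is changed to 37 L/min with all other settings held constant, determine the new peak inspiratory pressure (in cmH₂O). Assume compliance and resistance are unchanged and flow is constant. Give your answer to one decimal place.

31.1

Flow: 58 L/min ÷ 60 = 0.9667 L/s.
New flow: 37 L/min ÷ 60 = 0.6167 L/s.
PIP = Vt/C + R·V̇ + PEEP (constant-flow equation of motion).
Only the resistive term changes: ΔPIP = R × ΔV̇ = 22.8 × (0.6167 − 0.9667) = 22.8 × -0.35 = -7.98 cmH2O.
Original PIP = 465/42.3 + 22.8×0.9667 + 6 = 39.034 cmH2O; new PIP = 39.034 + (-7.98) = 31.054 cmH2O.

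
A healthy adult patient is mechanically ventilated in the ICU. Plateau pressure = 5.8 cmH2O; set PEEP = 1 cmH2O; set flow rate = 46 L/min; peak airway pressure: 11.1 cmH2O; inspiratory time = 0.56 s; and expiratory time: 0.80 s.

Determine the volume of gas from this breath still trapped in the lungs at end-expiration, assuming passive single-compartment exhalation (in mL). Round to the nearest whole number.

Flow: 46 L/min ÷ 60 = 0.7667 L/s.
Vt = flow × Ti = 0.7667 L/s × 0.56 s × 1000 mL/L = 429.35 mL.
R = (PIP − Pplat)/V̇ = (11.1 − 5.8) / 0.7667 = 5.3/0.7667 = 6.913 cmH2O·s/L.
C = Vt/(Pplat − PEEP) = 429.35 / (5.8 − 1) = 429.35/4.8 = 89.448 mL/cmH2O.
τ = R × C = 6.913 × 0.08945 L/cmH2O = 0.6184 s.
Fraction remaining = e^(−Te/τ) = e^(−0.80/0.6184) = 0.2743.
Trapped volume = 429.35 × 0.2743 = 117.77 mL.

118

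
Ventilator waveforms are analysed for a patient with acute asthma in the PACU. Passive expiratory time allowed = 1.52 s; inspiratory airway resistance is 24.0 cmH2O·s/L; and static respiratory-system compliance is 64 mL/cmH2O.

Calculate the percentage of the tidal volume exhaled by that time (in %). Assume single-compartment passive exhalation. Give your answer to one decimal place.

62.8

τ = R × C = 24.0 × 64 mL/cmH2O = 24.0 × 0.064 L/cmH2O = 1.536 s.
Passive exhalation: V(t)/V₀ = e^(−t/τ) = e^(−1.52/1.536) = 0.3717.
Fraction exhaled = 1 − 0.3717 = 0.6283 → 62.83%.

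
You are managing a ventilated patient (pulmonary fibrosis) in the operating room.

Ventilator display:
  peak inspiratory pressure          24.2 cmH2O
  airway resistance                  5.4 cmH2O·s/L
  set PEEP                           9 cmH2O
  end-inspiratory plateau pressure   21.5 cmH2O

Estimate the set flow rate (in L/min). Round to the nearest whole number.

30

flow = (PIP − Pplat) / Raw = (24.2 − 21.5) / 5.4 = 0.5 L/s × 60 = 30.0 L/min.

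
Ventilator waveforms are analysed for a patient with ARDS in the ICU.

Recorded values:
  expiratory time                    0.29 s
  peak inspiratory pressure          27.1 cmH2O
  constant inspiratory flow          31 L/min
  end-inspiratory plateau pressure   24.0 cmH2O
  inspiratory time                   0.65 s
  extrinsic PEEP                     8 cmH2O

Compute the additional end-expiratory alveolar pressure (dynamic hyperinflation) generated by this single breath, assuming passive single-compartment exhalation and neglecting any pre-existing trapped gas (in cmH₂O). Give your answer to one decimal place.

1.6

Flow: 31 L/min ÷ 60 = 0.5167 L/s.
Vt = flow × Ti = 0.5167 L/s × 0.65 s × 1000 mL/L = 335.86 mL.
R = (PIP − Pplat)/V̇ = (27.1 − 24.0) / 0.5167 = 3.1/0.5167 = 6.0 cmH2O·s/L.
C = Vt/(Pplat − PEEP) = 335.86 / (24.0 − 8) = 335.86/16.0 = 20.991 mL/cmH2O.
τ = R × C = 6.0 × 0.02099 L/cmH2O = 0.1259 s.
Fraction remaining = e^(−Te/τ) = e^(−0.29/0.1259) = 0.09992; trapped volume = 335.86 × 0.09992 = 33.559 mL.
Additional alveolar pressure from trapping ≈ V_trapped / C = 33.559 / 20.991 = 1.599 cmH2O.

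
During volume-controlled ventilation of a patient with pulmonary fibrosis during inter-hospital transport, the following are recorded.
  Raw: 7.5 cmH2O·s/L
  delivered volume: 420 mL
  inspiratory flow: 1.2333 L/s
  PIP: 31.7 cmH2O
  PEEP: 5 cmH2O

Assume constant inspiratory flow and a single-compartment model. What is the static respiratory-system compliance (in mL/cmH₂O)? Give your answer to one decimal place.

24.1

Equation of motion (constant flow): PIP = Vt/C + R·V̇ + PEEP.
Vt/C = PIP − R·V̇ − PEEP = 31.7 − 7.5×1.2333 − 5 = 31.7 − 9.25 − 5 = 17.45 cmH2O.
C = Vt / 17.45 = 420 / 17.45 = 24.069 mL/cmH2O.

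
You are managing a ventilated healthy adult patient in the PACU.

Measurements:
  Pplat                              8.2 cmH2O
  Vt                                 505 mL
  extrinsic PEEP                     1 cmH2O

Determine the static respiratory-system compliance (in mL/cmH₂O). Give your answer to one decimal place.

Cstat = Vt / (Pplat − PEEP) = 505 / (8.2 − 1) = 505 / 7.2 = 70.139 mL/cmH2O.

70.1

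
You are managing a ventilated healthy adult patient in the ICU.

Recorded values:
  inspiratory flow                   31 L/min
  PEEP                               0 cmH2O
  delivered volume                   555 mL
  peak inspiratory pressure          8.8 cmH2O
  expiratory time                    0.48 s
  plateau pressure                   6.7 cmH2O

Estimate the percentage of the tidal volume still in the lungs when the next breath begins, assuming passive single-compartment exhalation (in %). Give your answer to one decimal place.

24.0

Flow: 31 L/min ÷ 60 = 0.5167 L/s.
R = (PIP − Pplat)/V̇ = (8.8 − 6.7) / 0.5167 = 2.1/0.5167 = 4.064 cmH2O·s/L.
C = Vt/(Pplat − PEEP) = 555.0 / (6.7 − 0) = 555.0/6.7 = 82.836 mL/cmH2O.
τ = R × C = 4.064 × 0.08284 L/cmH2O = 0.3367 s.
Fraction remaining at end-expiration = e^(−Te/τ) = e^(−0.48/0.3367) = 0.2404 → 24.04%.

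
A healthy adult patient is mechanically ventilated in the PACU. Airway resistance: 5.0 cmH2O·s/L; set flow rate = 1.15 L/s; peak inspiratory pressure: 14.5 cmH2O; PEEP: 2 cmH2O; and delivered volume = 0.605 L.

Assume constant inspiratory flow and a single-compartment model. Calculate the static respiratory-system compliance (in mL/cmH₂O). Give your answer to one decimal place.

Equation of motion (constant flow): PIP = Vt/C + R·V̇ + PEEP.
Vt/C = PIP − R·V̇ − PEEP = 14.5 − 5.0×1.15 − 2 = 14.5 − 5.75 − 2 = 6.75 cmH2O.
C = Vt / 6.75 = 605 / 6.75 = 89.63 mL/cmH2O.

89.6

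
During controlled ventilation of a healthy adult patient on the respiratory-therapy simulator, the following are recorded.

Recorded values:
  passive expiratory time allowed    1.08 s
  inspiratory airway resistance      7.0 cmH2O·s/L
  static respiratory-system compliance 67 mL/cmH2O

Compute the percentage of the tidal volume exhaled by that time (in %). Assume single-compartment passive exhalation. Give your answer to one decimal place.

90.0

τ = R × C = 7.0 × 67 mL/cmH2O = 7.0 × 0.067 L/cmH2O = 0.469 s.
Passive exhalation: V(t)/V₀ = e^(−t/τ) = e^(−1.08/0.469) = 0.09998.
Fraction exhaled = 1 − 0.09998 = 0.9 → 90.0%.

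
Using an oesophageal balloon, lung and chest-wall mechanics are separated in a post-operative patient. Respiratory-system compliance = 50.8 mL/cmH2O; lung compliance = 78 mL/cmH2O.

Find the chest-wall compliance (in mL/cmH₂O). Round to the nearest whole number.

146

1/Ccw = 1/Crs − 1/CL.
1/Ccw = 1/50.8 − 1/78 = 0.006865.
Ccw = 145.67 mL/cmH2O.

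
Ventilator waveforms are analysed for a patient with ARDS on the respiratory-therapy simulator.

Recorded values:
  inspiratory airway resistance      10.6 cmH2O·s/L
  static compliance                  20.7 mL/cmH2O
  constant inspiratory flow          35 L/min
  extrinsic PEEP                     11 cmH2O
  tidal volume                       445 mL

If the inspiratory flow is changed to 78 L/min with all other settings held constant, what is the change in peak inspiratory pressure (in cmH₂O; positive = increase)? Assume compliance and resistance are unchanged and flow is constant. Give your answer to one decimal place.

Flow: 35 L/min ÷ 60 = 0.5833 L/s.
New flow: 78 L/min ÷ 60 = 1.3 L/s.
PIP = Vt/C + R·V̇ + PEEP (constant-flow equation of motion).
Only the resistive term changes: ΔPIP = R × ΔV̇ = 10.6 × (1.3 − 0.5833) = 10.6 × 0.7167 = 7.597 cmH2O.

7.6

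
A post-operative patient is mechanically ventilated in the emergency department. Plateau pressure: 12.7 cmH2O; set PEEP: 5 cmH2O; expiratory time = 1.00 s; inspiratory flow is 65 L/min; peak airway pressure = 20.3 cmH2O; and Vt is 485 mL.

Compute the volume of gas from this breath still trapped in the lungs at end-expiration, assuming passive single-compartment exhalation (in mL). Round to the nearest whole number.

50

Flow: 65 L/min ÷ 60 = 1.0833 L/s.
R = (PIP − Pplat)/V̇ = (20.3 − 12.7) / 1.0833 = 7.6/1.0833 = 7.016 cmH2O·s/L.
C = Vt/(Pplat − PEEP) = 485.0 / (12.7 − 5) = 485.0/7.7 = 62.987 mL/cmH2O.
τ = R × C = 7.016 × 0.06299 L/cmH2O = 0.4419 s.
Fraction remaining = e^(−Te/τ) = e^(−1.00/0.4419) = 0.104.
Trapped volume = 485.0 × 0.104 = 50.44 mL.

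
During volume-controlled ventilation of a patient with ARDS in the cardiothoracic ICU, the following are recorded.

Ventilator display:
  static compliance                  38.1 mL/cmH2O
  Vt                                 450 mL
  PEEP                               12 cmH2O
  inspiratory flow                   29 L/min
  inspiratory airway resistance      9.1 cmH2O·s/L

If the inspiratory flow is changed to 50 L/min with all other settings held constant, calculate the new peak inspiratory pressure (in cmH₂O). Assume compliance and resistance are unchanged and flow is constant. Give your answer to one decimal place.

Flow: 29 L/min ÷ 60 = 0.4833 L/s.
New flow: 50 L/min ÷ 60 = 0.8333 L/s.
PIP = Vt/C + R·V̇ + PEEP (constant-flow equation of motion).
Only the resistive term changes: ΔPIP = R × ΔV̇ = 9.1 × (0.8333 − 0.4833) = 9.1 × 0.35 = 3.185 cmH2O.
Original PIP = 450/38.1 + 9.1×0.4833 + 12 = 28.209 cmH2O; new PIP = 28.209 + (3.185) = 31.394 cmH2O.

31.4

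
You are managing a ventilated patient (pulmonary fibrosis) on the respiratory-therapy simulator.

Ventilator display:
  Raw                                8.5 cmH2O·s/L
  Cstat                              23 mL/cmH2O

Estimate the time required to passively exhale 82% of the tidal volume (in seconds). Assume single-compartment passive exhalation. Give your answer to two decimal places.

0.34

τ = R × C = 8.5 × 23 mL/cmH2O = 8.5 × 0.023 L/cmH2O = 0.1955 s.
Exhaled fraction f = 1 − e^(−t/τ) → t = −τ·ln(1 − f) = −0.1955·ln(0.18) = 0.3352 s.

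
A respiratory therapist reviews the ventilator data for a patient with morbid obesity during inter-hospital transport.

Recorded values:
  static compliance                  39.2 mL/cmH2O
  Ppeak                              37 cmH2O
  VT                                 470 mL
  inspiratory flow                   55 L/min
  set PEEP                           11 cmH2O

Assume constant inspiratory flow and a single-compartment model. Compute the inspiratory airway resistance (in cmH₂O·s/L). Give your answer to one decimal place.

15.3

Flow: 55 L/min ÷ 60 = 0.9167 L/s.
Equation of motion (constant flow): PIP = Vt/C + R·V̇ + PEEP.
R·V̇ = PIP − Vt/C − PEEP = 37 − 470/39.2 − 11 = 37 − 11.99 − 11 = 14.01 cmH2O.
R = 14.01 / 0.9167 = 15.283 cmH2O·s/L.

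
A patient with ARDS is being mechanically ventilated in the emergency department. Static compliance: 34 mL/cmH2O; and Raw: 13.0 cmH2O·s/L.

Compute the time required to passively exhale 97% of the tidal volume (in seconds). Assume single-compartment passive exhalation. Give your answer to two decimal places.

τ = R × C = 13.0 × 34 mL/cmH2O = 13.0 × 0.034 L/cmH2O = 0.442 s.
Exhaled fraction f = 1 − e^(−t/τ) → t = −τ·ln(1 − f) = −0.442·ln(0.03) = 1.55 s.

1.55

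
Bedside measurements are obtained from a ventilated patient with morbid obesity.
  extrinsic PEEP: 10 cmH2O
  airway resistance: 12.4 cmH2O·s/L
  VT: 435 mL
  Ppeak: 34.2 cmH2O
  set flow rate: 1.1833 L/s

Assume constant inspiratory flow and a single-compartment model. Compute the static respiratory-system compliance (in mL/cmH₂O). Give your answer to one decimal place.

Equation of motion (constant flow): PIP = Vt/C + R·V̇ + PEEP.
Vt/C = PIP − R·V̇ − PEEP = 34.2 − 12.4×1.1833 − 10 = 34.2 − 14.673 − 10 = 9.527 cmH2O.
C = Vt / 9.527 = 435 / 9.527 = 45.66 mL/cmH2O.

45.7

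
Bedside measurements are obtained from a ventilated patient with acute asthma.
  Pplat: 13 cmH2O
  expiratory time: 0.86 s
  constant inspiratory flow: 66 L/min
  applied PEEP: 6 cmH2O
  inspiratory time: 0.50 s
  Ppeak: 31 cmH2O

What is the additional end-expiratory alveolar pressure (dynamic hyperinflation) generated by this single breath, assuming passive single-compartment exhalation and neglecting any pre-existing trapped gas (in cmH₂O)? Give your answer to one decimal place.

3.6

Flow: 66 L/min ÷ 60 = 1.1 L/s.
Vt = flow × Ti = 1.1 L/s × 0.50 s × 1000 mL/L = 550.0 mL.
R = (PIP − Pplat)/V̇ = (31 − 13) / 1.1 = 18.0/1.1 = 16.364 cmH2O·s/L.
C = Vt/(Pplat − PEEP) = 550.0 / (13 − 6) = 550.0/7.0 = 78.571 mL/cmH2O.
τ = R × C = 16.364 × 0.07857 L/cmH2O = 1.286 s.
Fraction remaining = e^(−Te/τ) = e^(−0.86/1.286) = 0.5124; trapped volume = 550.0 × 0.5124 = 281.82 mL.
Additional alveolar pressure from trapping ≈ V_trapped / C = 281.82 / 78.571 = 3.587 cmH2O.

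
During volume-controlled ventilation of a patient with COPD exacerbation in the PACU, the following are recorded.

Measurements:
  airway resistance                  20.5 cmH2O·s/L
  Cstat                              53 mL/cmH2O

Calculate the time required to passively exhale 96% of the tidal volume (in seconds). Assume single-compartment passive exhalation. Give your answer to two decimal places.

τ = R × C = 20.5 × 53 mL/cmH2O = 20.5 × 0.053 L/cmH2O = 1.087 s.
Exhaled fraction f = 1 − e^(−t/τ) → t = −τ·ln(1 − f) = −1.087·ln(0.04) = 3.499 s.

3.50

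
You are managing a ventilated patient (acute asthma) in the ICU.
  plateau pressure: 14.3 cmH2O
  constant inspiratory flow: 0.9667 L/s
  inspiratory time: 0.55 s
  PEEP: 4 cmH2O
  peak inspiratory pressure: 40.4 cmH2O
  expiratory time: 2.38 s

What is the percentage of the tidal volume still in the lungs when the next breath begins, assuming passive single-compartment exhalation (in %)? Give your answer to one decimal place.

Vt = flow × Ti = 0.9667 L/s × 0.55 s × 1000 mL/L = 531.69 mL.
R = (PIP − Pplat)/V̇ = (40.4 − 14.3) / 0.9667 = 26.1/0.9667 = 26.999 cmH2O·s/L.
C = Vt/(Pplat − PEEP) = 531.69 / (14.3 − 4) = 531.69/10.3 = 51.62 mL/cmH2O.
τ = R × C = 26.999 × 0.05162 L/cmH2O = 1.394 s.
Fraction remaining at end-expiration = e^(−Te/τ) = e^(−2.38/1.394) = 0.1814 → 18.14%.

18.1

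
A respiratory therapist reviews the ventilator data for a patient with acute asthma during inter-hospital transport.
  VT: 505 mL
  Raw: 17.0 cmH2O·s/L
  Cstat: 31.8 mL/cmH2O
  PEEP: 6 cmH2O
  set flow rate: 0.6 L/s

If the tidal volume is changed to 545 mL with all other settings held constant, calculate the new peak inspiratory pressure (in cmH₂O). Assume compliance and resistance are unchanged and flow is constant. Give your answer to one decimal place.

33.3

PIP = Vt/C + R·V̇ + PEEP (constant-flow equation of motion).
Only the elastic term changes: ΔPIP = ΔVt / C = (545 − 505) / 31.8 = 1.258 cmH2O.
Original PIP = 505/31.8 + 17.0×0.6 + 6 = 32.081 cmH2O; new PIP = 32.081 + (1.258) = 33.339 cmH2O.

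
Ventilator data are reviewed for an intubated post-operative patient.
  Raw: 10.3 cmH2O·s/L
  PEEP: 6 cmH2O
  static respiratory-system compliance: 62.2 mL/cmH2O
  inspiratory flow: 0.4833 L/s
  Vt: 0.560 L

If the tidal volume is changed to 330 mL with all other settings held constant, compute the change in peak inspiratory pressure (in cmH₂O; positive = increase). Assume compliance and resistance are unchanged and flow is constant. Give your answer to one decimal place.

-3.7

PIP = Vt/C + R·V̇ + PEEP (constant-flow equation of motion).
Only the elastic term changes: ΔPIP = ΔVt / C = (330 − 560) / 62.2 = -3.698 cmH2O.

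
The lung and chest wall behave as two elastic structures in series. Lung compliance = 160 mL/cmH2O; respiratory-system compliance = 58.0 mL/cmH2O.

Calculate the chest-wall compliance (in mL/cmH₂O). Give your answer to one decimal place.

1/Ccw = 1/Crs − 1/CL.
1/Ccw = 1/58.0 − 1/160 = 0.01099.
Ccw = 90.992 mL/cmH2O.

91.0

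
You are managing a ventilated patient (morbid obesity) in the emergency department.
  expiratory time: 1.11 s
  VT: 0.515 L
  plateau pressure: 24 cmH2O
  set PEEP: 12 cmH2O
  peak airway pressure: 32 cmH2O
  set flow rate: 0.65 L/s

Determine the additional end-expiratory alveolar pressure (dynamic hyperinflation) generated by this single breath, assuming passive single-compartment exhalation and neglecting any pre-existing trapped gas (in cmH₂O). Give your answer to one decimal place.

1.5

R = (PIP − Pplat)/V̇ = (32 − 24) / 0.65 = 8.0/0.65 = 12.308 cmH2O·s/L.
C = Vt/(Pplat − PEEP) = 515.0 / (24 − 12) = 515.0/12.0 = 42.917 mL/cmH2O.
τ = R × C = 12.308 × 0.04292 L/cmH2O = 0.5283 s.
Fraction remaining = e^(−Te/τ) = e^(−1.11/0.5283) = 0.1223; trapped volume = 515.0 × 0.1223 = 62.985 mL.
Additional alveolar pressure from trapping ≈ V_trapped / C = 62.985 / 42.917 = 1.468 cmH2O.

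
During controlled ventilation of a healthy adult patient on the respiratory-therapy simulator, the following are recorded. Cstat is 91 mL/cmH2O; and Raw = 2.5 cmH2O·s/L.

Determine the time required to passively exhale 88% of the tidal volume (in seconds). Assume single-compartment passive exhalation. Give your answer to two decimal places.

τ = R × C = 2.5 × 91 mL/cmH2O = 2.5 × 0.091 L/cmH2O = 0.2275 s.
Exhaled fraction f = 1 − e^(−t/τ) → t = −τ·ln(1 − f) = −0.2275·ln(0.12) = 0.4824 s.

0.48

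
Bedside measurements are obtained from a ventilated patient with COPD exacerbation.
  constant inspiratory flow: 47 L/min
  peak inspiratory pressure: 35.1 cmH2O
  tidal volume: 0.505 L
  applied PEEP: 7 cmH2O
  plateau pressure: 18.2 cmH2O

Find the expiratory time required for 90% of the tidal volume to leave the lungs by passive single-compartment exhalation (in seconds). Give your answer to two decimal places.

2.24

Flow: 47 L/min ÷ 60 = 0.7833 L/s.
R = (PIP − Pplat)/V̇ = (35.1 − 18.2) / 0.7833 = 16.9/0.7833 = 21.575 cmH2O·s/L.
C = Vt/(Pplat − PEEP) = 505.0 / (18.2 − 7) = 505.0/11.2 = 45.089 mL/cmH2O.
τ = R × C = 21.575 × 0.04509 L/cmH2O = 0.9728 s.
t = −τ·ln(1 − 0.90) = −0.9728·ln(0.1) = 2.24 s.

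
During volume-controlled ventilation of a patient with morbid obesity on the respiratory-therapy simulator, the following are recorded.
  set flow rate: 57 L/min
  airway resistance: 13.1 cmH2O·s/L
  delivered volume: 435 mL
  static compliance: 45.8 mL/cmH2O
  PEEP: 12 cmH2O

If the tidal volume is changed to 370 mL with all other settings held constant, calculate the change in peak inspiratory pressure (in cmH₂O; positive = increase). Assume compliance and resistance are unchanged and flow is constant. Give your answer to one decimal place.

-1.4

PIP = Vt/C + R·V̇ + PEEP (constant-flow equation of motion).
Only the elastic term changes: ΔPIP = ΔVt / C = (370 − 435) / 45.8 = -1.419 cmH2O.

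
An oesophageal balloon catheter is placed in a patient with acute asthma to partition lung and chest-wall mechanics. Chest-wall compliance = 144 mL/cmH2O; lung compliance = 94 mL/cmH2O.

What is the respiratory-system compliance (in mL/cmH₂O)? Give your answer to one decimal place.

56.9

Lung and chest wall are elastances in series: 1/Crs = 1/CL + 1/Ccw.
1/Crs = 1/94 + 1/144 = 0.01758.
Crs = 56.883 mL/cmH2O.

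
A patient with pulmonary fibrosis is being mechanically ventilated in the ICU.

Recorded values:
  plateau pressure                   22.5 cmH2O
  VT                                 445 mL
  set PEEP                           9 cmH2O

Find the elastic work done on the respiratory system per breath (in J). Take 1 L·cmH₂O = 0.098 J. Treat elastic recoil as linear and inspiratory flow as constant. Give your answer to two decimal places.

Elastic work ≈ ½ × (Pplat − PEEP) × Vt = 0.5 × (22.5 − 9) × 0.445 L = 0.5 × 13.5 × 0.445 = 3.004 L·cmH2O.
× 0.098 J/(L·cmH2O) → 0.2944 J.

0.29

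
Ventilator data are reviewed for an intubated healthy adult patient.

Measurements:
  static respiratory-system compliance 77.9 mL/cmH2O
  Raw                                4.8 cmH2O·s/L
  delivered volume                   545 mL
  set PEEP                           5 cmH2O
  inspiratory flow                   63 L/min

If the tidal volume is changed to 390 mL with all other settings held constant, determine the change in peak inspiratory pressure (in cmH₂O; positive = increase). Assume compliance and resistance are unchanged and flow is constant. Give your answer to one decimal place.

PIP = Vt/C + R·V̇ + PEEP (constant-flow equation of motion).
Only the elastic term changes: ΔPIP = ΔVt / C = (390 − 545) / 77.9 = -1.99 cmH2O.

-2.0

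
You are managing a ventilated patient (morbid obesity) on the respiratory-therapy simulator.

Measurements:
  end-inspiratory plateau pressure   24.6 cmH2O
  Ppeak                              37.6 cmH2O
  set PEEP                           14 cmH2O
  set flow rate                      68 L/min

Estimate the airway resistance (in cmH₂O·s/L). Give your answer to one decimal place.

Flow: 68 L/min ÷ 60 = 1.1333 L/s.
Raw = (PIP − Pplat) / flow = (37.6 − 24.6) / 1.1333 = 13.0 / 1.1333 = 11.471 cmH2O·s/L.

11.5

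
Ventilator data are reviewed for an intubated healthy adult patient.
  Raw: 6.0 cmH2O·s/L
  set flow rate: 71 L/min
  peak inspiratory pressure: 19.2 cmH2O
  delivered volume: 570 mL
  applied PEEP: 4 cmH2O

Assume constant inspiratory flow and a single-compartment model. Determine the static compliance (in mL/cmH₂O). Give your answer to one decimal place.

70.4

Flow: 71 L/min ÷ 60 = 1.1833 L/s.
Equation of motion (constant flow): PIP = Vt/C + R·V̇ + PEEP.
Vt/C = PIP − R·V̇ − PEEP = 19.2 − 6.0×1.1833 − 4 = 19.2 − 7.1 − 4 = 8.1 cmH2O.
C = Vt / 8.1 = 570 / 8.1 = 70.37 mL/cmH2O.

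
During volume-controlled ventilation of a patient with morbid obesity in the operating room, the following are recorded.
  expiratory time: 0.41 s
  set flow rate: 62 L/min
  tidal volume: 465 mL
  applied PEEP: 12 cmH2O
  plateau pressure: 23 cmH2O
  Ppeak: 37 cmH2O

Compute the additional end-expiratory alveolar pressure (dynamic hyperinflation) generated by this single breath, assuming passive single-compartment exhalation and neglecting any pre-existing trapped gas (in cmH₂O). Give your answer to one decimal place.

Flow: 62 L/min ÷ 60 = 1.0333 L/s.
R = (PIP − Pplat)/V̇ = (37 − 23) / 1.0333 = 14.0/1.0333 = 13.549 cmH2O·s/L.
C = Vt/(Pplat − PEEP) = 465.0 / (23 − 12) = 465.0/11.0 = 42.273 mL/cmH2O.
τ = R × C = 13.549 × 0.04227 L/cmH2O = 0.5727 s.
Fraction remaining = e^(−Te/τ) = e^(−0.41/0.5727) = 0.4887; trapped volume = 465.0 × 0.4887 = 227.25 mL.
Additional alveolar pressure from trapping ≈ V_trapped / C = 227.25 / 42.273 = 5.376 cmH2O.

5.4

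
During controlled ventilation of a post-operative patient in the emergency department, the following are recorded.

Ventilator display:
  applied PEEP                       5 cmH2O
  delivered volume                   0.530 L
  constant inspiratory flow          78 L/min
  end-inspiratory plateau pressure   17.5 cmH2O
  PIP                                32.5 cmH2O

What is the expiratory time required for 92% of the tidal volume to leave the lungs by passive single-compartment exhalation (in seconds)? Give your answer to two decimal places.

Flow: 78 L/min ÷ 60 = 1.3 L/s.
R = (PIP − Pplat)/V̇ = (32.5 − 17.5) / 1.3 = 15.0/1.3 = 11.538 cmH2O·s/L.
C = Vt/(Pplat − PEEP) = 530.0 / (17.5 − 5) = 530.0/12.5 = 42.4 mL/cmH2O.
τ = R × C = 11.538 × 0.0424 L/cmH2O = 0.4892 s.
t = −τ·ln(1 − 0.92) = −0.4892·ln(0.08) = 1.236 s.

1.24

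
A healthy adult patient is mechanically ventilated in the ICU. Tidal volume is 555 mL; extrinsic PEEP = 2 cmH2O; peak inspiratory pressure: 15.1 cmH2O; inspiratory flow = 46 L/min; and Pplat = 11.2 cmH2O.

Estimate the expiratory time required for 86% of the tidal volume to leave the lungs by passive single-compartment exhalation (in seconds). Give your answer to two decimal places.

0.60

Flow: 46 L/min ÷ 60 = 0.7667 L/s.
R = (PIP − Pplat)/V̇ = (15.1 − 11.2) / 0.7667 = 3.9/0.7667 = 5.087 cmH2O·s/L.
C = Vt/(Pplat − PEEP) = 555.0 / (11.2 − 2) = 555.0/9.2 = 60.326 mL/cmH2O.
τ = R × C = 5.087 × 0.06033 L/cmH2O = 0.3069 s.
t = −τ·ln(1 − 0.86) = −0.3069·ln(0.14) = 0.6034 s.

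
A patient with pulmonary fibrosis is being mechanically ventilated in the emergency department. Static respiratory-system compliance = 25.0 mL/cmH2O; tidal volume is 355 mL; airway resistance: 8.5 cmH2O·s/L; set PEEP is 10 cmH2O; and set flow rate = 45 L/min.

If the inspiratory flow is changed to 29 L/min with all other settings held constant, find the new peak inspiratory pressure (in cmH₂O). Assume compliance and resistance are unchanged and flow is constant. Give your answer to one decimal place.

28.3

Flow: 45 L/min ÷ 60 = 0.75 L/s.
New flow: 29 L/min ÷ 60 = 0.4833 L/s.
PIP = Vt/C + R·V̇ + PEEP (constant-flow equation of motion).
Only the resistive term changes: ΔPIP = R × ΔV̇ = 8.5 × (0.4833 − 0.75) = 8.5 × -0.2667 = -2.267 cmH2O.
Original PIP = 355/25.0 + 8.5×0.75 + 10 = 30.575 cmH2O; new PIP = 30.575 + (-2.267) = 28.308 cmH2O.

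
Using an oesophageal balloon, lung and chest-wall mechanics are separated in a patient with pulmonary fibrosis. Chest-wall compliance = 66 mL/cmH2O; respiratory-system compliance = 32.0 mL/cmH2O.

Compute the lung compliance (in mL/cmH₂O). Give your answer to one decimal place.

62.1

1/CL = 1/Crs − 1/Ccw.
1/CL = 1/32.0 − 1/66 = 0.0161.
CL = 62.112 mL/cmH2O.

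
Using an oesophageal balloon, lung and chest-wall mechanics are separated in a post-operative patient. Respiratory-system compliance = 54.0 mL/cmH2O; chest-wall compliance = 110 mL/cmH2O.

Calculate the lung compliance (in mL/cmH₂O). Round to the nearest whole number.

1/CL = 1/Crs − 1/Ccw.
1/CL = 1/54.0 − 1/110 = 0.009428.
CL = 106.07 mL/cmH2O.

106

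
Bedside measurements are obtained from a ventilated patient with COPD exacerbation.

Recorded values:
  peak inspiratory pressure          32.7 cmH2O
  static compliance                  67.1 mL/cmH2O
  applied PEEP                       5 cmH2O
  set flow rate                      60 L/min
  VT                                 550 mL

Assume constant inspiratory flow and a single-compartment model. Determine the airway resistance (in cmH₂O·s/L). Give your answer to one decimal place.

Flow: 60 L/min ÷ 60 = 1 L/s.
Equation of motion (constant flow): PIP = Vt/C + R·V̇ + PEEP.
R·V̇ = PIP − Vt/C − PEEP = 32.7 − 550/67.1 − 5 = 32.7 − 8.197 − 5 = 19.503 cmH2O.
R = 19.503 / 1 = 19.503 cmH2O·s/L.

19.5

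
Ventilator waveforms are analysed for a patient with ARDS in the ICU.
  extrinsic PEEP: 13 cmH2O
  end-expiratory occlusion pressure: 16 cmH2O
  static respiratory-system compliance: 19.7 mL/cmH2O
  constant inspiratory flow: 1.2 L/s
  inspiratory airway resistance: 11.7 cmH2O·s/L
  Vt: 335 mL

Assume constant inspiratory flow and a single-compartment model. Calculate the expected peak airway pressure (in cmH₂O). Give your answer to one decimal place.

Total PEEP = 16 cmH2O (set 13 + intrinsic 3); this is the baseline alveolar pressure.
Equation of motion (constant flow): PIP = Vt/C + R·V̇ + PEEP.
PIP = 335/19.7 + 11.7×1.2 + 16 = 17.005 + 14.04 + 16 = 47.045 cmH2O.

47.0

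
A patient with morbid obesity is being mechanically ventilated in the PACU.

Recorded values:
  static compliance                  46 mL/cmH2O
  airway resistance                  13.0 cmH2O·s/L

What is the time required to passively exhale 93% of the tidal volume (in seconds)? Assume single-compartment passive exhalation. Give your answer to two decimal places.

τ = R × C = 13.0 × 46 mL/cmH2O = 13.0 × 0.046 L/cmH2O = 0.598 s.
Exhaled fraction f = 1 − e^(−t/τ) → t = −τ·ln(1 − f) = −0.598·ln(0.07) = 1.59 s.

1.59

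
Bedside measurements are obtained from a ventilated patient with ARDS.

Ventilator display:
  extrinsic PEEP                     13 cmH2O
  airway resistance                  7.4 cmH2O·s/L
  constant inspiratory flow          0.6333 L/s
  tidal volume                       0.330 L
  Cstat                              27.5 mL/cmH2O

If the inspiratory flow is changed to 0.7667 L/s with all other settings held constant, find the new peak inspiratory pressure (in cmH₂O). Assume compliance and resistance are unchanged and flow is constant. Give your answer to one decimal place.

PIP = Vt/C + R·V̇ + PEEP (constant-flow equation of motion).
Only the resistive term changes: ΔPIP = R × ΔV̇ = 7.4 × (0.7667 − 0.6333) = 7.4 × 0.1334 = 0.9872 cmH2O.
Original PIP = 330/27.5 + 7.4×0.6333 + 13 = 29.686 cmH2O; new PIP = 29.686 + (0.9872) = 30.673 cmH2O.

30.7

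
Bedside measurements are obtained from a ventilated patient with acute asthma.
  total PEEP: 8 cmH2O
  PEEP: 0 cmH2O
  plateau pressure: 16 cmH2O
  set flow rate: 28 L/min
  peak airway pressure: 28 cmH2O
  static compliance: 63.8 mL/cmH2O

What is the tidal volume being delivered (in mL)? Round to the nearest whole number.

510

End-expiratory occlusion gives total PEEP = 8 cmH2O (intrinsic PEEP = 8 − 0 = 8). Use total PEEP for the elastic gradient.
Vt = Cstat × (Pplat − PEEPtotal) = 63.8 × (16 − 8) = 63.8 × 8.0 = 510.4 mL.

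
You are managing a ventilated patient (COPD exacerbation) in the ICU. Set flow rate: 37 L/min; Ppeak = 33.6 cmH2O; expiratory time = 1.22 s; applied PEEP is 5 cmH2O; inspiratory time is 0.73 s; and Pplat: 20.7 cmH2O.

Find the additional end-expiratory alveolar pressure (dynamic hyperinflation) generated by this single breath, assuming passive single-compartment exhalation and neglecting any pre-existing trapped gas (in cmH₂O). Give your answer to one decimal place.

Flow: 37 L/min ÷ 60 = 0.6167 L/s.
Vt = flow × Ti = 0.6167 L/s × 0.73 s × 1000 mL/L = 450.19 mL.
R = (PIP − Pplat)/V̇ = (33.6 − 20.7) / 0.6167 = 12.9/0.6167 = 20.918 cmH2O·s/L.
C = Vt/(Pplat − PEEP) = 450.19 / (20.7 − 5) = 450.19/15.7 = 28.675 mL/cmH2O.
τ = R × C = 20.918 × 0.02868 L/cmH2O = 0.5999 s.
Fraction remaining = e^(−Te/τ) = e^(−1.22/0.5999) = 0.1309; trapped volume = 450.19 × 0.1309 = 58.93 mL.
Additional alveolar pressure from trapping ≈ V_trapped / C = 58.93 / 28.675 = 2.055 cmH2O.

2.1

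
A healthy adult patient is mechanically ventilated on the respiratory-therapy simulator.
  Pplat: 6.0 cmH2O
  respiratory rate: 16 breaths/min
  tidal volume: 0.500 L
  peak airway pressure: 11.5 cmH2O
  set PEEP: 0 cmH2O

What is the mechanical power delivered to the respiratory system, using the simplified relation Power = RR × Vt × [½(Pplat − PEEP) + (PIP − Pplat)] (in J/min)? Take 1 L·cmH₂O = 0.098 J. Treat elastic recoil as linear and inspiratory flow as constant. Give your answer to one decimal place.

6.7

Per-breath work = Vt × [½(Pplat−PEEP) + (PIP−Pplat)] = 0.500 × [0.5×6.0 + 5.5] = 0.500 × 8.5 = 4.25 L·cmH2O.
Power = 16 × 4.25 = 68.0 L·cmH2O/min.
× 0.098 J/(L·cmH2O) → 6.664 J/min.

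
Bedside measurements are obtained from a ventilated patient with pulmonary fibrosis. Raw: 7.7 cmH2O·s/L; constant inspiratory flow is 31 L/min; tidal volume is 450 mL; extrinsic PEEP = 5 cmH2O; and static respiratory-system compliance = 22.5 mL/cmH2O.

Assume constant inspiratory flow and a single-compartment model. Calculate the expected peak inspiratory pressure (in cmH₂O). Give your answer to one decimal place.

Flow: 31 L/min ÷ 60 = 0.5167 L/s.
Equation of motion (constant flow): PIP = Vt/C + R·V̇ + PEEP.
PIP = 450/22.5 + 7.7×0.5167 + 5 = 20.0 + 3.979 + 5 = 28.979 cmH2O.

29.0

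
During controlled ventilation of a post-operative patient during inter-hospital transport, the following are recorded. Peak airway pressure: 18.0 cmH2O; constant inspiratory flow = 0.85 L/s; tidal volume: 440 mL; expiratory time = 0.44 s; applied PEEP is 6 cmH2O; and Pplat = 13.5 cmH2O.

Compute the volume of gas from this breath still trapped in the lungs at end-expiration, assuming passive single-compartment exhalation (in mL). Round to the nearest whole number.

R = (PIP − Pplat)/V̇ = (18.0 − 13.5) / 0.85 = 4.5/0.85 = 5.294 cmH2O·s/L.
C = Vt/(Pplat − PEEP) = 440.0 / (13.5 − 6) = 440.0/7.5 = 58.667 mL/cmH2O.
τ = R × C = 5.294 × 0.05867 L/cmH2O = 0.3106 s.
Fraction remaining = e^(−Te/τ) = e^(−0.44/0.3106) = 0.2425.
Trapped volume = 440.0 × 0.2425 = 106.7 mL.

107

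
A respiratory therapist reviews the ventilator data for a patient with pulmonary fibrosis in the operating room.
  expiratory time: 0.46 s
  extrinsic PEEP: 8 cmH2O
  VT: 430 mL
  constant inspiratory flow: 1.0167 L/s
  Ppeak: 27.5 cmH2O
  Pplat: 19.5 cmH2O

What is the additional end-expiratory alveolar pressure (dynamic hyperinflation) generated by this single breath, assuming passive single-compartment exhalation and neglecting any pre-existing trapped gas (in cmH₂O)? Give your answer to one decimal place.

R = (PIP − Pplat)/V̇ = (27.5 − 19.5) / 1.0167 = 8.0/1.0167 = 7.869 cmH2O·s/L.
C = Vt/(Pplat − PEEP) = 430.0 / (19.5 − 8) = 430.0/11.5 = 37.391 mL/cmH2O.
τ = R × C = 7.869 × 0.03739 L/cmH2O = 0.2942 s.
Fraction remaining = e^(−Te/τ) = e^(−0.46/0.2942) = 0.2094; trapped volume = 430.0 × 0.2094 = 90.042 mL.
Additional alveolar pressure from trapping ≈ V_trapped / C = 90.042 / 37.391 = 2.408 cmH2O.

2.4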